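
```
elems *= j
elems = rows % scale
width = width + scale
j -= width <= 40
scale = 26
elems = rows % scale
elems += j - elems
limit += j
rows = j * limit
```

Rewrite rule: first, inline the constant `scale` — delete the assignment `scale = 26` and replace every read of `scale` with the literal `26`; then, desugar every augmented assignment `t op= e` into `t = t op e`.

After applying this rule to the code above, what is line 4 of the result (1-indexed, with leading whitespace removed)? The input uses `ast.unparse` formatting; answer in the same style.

Transformed code:
elems = elems * j
elems = rows % 26
width = width + 26
j = j - (width <= 40)
elems = rows % 26
elems = elems + (j - elems)
limit = limit + j
rows = j * limit

j = j - (width <= 40)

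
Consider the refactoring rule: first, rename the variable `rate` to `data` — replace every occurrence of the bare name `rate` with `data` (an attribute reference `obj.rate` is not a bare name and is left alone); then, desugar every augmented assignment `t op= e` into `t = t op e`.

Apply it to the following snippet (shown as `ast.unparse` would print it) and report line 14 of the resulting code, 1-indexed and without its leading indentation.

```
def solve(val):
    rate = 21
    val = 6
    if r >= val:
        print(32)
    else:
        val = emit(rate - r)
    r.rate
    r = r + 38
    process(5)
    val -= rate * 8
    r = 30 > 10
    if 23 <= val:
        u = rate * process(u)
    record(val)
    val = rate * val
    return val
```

Transformed code:
def solve(val):
    data = 21
    val = 6
    if r >= val:
        print(32)
    else:
        val = emit(data - r)
    r.rate
    r = r + 38
    process(5)
    val = val - data * 8
    r = 30 > 10
    if 23 <= val:
        u = data * process(u)
    record(val)
    val = data * val
    return val

u = data * process(u)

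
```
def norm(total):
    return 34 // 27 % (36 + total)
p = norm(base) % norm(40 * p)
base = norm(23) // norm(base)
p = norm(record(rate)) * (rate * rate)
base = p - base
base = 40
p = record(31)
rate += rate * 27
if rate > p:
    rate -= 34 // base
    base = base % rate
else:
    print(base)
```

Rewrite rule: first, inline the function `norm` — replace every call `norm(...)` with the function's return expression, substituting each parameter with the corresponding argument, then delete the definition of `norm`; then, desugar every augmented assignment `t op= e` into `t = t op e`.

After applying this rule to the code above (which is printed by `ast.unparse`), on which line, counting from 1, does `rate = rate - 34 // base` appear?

9

Transformed code:
p = 34 // 27 % (36 + base) % (34 // 27 % (36 + 40 * p))
base = 34 // 27 % (36 + 23) // (34 // 27 % (36 + base))
p = 34 // 27 % (36 + record(rate)) * (rate * rate)
base = p - base
base = 40
p = record(31)
rate = rate + rate * 27
if rate > p:
    rate = rate - 34 // base
    base = base % rate
else:
    print(base)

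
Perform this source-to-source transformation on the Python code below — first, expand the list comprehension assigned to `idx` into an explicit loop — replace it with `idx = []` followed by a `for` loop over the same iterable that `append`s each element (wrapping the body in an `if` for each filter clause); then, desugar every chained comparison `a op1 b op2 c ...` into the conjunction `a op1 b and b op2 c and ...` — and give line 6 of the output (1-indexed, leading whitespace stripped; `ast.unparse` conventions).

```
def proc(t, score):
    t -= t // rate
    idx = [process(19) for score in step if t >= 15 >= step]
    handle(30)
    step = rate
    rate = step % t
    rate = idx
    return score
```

idx.append(process(19))

Transformed code:
def proc(t, score):
    t -= t // rate
    idx = []
    for score in step:
        if t >= 15 and 15 >= step:
            idx.append(process(19))
    handle(30)
    step = rate
    rate = step % t
    rate = idx
    return score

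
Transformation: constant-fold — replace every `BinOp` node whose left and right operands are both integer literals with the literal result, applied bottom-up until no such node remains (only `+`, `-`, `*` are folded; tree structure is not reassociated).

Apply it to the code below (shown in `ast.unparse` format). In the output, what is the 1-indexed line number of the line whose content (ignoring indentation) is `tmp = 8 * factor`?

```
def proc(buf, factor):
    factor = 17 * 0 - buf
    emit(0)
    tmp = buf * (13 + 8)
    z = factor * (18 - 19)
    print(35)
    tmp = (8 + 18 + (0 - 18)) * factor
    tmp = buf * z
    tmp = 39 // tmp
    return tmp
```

Transformed code:
def proc(buf, factor):
    factor = 0 - buf
    emit(0)
    tmp = buf * 21
    z = factor * -1
    print(35)
    tmp = 8 * factor
    tmp = buf * z
    tmp = 39 // tmp
    return tmp

7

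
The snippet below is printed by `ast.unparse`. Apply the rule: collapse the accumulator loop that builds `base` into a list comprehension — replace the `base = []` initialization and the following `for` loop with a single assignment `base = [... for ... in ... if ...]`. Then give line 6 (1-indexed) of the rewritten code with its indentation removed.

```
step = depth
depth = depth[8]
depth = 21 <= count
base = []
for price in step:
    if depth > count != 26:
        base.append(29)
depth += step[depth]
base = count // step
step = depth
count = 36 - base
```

Transformed code:
step = depth
depth = depth[8]
depth = 21 <= count
base = [29 for price in step if depth > count != 26]
depth += step[depth]
base = count // step
step = depth
count = 36 - base

base = count // step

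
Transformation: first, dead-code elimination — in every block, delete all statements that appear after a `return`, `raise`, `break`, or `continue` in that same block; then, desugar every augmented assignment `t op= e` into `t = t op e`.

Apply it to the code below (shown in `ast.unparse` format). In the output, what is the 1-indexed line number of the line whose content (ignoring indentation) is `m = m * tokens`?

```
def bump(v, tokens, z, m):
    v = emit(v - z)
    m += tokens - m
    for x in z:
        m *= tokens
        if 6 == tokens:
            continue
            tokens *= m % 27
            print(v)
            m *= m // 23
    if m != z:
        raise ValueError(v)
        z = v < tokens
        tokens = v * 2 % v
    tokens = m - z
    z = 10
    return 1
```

5

Transformed code:
def bump(v, tokens, z, m):
    v = emit(v - z)
    m = m + (tokens - m)
    for x in z:
        m = m * tokens
        if 6 == tokens:
            continue
    if m != z:
        raise ValueError(v)
    tokens = m - z
    z = 10
    return 1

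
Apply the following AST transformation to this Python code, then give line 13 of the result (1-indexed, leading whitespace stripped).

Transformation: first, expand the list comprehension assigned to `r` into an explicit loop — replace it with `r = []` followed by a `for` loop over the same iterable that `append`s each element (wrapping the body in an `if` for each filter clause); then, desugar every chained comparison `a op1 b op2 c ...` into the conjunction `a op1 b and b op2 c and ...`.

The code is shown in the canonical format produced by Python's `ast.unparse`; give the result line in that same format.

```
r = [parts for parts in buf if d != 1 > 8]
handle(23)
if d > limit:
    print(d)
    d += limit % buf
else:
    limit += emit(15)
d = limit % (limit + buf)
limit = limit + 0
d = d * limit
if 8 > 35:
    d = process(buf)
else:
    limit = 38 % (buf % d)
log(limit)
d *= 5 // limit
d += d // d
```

Transformed code:
r = []
for parts in buf:
    if d != 1 and 1 > 8:
        r.append(parts)
handle(23)
if d > limit:
    print(d)
    d += limit % buf
else:
    limit += emit(15)
d = limit % (limit + buf)
limit = limit + 0
d = d * limit
if 8 > 35:
    d = process(buf)
else:
    limit = 38 % (buf % d)
log(limit)
d *= 5 // limit
d += d // d

d = d * limit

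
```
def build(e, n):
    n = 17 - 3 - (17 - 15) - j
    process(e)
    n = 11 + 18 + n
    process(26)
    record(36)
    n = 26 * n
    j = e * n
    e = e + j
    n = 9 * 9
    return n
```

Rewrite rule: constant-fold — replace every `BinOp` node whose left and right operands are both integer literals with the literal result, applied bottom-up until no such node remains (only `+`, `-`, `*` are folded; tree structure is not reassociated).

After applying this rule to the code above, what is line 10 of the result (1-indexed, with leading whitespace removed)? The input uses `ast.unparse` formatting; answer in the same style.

n = 81

Transformed code:
def build(e, n):
    n = 12 - j
    process(e)
    n = 29 + n
    process(26)
    record(36)
    n = 26 * n
    j = e * n
    e = e + j
    n = 81
    return n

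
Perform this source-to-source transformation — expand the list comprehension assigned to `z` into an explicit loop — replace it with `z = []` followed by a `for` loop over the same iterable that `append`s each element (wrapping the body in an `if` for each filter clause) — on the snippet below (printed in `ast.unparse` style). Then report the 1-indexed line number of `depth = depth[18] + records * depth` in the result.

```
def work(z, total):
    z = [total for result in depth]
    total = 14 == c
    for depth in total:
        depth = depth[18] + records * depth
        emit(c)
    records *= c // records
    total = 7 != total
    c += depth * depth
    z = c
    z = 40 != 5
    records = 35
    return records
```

7

Transformed code:
def work(z, total):
    z = []
    for result in depth:
        z.append(total)
    total = 14 == c
    for depth in total:
        depth = depth[18] + records * depth
        emit(c)
    records *= c // records
    total = 7 != total
    c += depth * depth
    z = c
    z = 40 != 5
    records = 35
    return records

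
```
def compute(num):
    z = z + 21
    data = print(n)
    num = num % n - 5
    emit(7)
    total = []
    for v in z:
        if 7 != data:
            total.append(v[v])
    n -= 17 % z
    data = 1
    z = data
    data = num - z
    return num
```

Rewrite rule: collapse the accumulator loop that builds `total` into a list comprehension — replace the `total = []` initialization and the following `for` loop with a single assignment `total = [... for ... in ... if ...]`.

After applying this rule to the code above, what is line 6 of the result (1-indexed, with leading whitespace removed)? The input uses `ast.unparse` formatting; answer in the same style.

Transformed code:
def compute(num):
    z = z + 21
    data = print(n)
    num = num % n - 5
    emit(7)
    total = [v[v] for v in z if 7 != data]
    n -= 17 % z
    data = 1
    z = data
    data = num - z
    return num

total = [v[v] for v in z if 7 != data]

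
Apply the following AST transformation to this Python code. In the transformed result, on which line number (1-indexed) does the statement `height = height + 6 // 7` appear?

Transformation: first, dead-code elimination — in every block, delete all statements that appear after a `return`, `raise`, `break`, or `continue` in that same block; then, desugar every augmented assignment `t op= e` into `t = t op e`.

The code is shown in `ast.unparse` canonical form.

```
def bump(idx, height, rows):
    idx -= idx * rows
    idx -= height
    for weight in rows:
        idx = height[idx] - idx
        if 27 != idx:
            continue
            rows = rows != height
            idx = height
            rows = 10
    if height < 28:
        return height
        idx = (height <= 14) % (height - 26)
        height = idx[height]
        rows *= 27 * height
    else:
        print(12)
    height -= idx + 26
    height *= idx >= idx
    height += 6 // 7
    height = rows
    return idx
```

14

Transformed code:
def bump(idx, height, rows):
    idx = idx - idx * rows
    idx = idx - height
    for weight in rows:
        idx = height[idx] - idx
        if 27 != idx:
            continue
    if height < 28:
        return height
    else:
        print(12)
    height = height - (idx + 26)
    height = height * (idx >= idx)
    height = height + 6 // 7
    height = rows
    return idx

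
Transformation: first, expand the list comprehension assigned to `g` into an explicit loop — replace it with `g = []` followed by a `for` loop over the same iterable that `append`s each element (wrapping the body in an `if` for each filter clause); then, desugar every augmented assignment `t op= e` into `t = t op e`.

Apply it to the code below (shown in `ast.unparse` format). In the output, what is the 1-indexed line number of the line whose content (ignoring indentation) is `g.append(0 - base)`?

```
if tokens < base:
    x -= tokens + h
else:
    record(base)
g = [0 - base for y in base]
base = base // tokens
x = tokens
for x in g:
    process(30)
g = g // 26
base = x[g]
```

Transformed code:
if tokens < base:
    x = x - (tokens + h)
else:
    record(base)
g = []
for y in base:
    g.append(0 - base)
base = base // tokens
x = tokens
for x in g:
    process(30)
g = g // 26
base = x[g]

7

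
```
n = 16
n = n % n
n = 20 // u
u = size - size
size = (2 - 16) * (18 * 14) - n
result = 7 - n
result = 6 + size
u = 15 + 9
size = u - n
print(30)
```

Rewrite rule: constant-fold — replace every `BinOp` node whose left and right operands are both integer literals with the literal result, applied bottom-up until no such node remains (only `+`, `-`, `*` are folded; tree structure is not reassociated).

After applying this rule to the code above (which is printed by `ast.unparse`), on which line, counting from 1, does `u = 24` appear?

Transformed code:
n = 16
n = n % n
n = 20 // u
u = size - size
size = -3528 - n
result = 7 - n
result = 6 + size
u = 24
size = u - n
print(30)

8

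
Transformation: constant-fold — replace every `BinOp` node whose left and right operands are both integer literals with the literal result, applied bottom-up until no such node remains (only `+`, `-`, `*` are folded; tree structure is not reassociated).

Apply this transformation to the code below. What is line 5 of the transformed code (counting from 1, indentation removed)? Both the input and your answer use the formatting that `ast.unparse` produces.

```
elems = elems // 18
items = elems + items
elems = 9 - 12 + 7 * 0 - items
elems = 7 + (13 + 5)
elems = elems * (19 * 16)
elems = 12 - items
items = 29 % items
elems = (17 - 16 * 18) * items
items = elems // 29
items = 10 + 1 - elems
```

elems = elems * 304

Transformed code:
elems = elems // 18
items = elems + items
elems = -3 - items
elems = 25
elems = elems * 304
elems = 12 - items
items = 29 % items
elems = -271 * items
items = elems // 29
items = 11 - elems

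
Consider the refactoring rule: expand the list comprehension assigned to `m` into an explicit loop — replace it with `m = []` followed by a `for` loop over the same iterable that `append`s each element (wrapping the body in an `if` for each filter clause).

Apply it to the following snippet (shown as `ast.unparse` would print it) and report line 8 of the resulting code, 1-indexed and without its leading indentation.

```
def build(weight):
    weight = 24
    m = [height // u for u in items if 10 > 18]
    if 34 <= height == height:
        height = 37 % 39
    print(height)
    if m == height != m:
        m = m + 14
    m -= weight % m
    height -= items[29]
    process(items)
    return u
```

Transformed code:
def build(weight):
    weight = 24
    m = []
    for u in items:
        if 10 > 18:
            m.append(height // u)
    if 34 <= height == height:
        height = 37 % 39
    print(height)
    if m == height != m:
        m = m + 14
    m -= weight % m
    height -= items[29]
    process(items)
    return u

height = 37 % 39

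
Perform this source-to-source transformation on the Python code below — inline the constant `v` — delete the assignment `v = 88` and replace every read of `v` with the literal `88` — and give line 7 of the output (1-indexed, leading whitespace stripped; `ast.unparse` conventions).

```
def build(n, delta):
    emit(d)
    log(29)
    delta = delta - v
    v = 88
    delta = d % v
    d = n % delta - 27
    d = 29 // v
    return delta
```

Transformed code:
def build(n, delta):
    emit(d)
    log(29)
    delta = delta - 88
    delta = d % 88
    d = n % delta - 27
    d = 29 // 88
    return delta

d = 29 // 88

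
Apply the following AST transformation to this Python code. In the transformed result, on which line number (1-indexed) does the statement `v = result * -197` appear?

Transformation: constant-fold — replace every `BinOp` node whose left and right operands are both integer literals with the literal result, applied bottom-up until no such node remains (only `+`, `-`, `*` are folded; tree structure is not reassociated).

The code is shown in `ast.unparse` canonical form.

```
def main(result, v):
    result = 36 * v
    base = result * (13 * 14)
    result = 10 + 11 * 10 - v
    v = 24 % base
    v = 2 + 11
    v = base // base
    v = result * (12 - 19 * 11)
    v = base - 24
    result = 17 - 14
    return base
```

Transformed code:
def main(result, v):
    result = 36 * v
    base = result * 182
    result = 120 - v
    v = 24 % base
    v = 13
    v = base // base
    v = result * -197
    v = base - 24
    result = 3
    return base

8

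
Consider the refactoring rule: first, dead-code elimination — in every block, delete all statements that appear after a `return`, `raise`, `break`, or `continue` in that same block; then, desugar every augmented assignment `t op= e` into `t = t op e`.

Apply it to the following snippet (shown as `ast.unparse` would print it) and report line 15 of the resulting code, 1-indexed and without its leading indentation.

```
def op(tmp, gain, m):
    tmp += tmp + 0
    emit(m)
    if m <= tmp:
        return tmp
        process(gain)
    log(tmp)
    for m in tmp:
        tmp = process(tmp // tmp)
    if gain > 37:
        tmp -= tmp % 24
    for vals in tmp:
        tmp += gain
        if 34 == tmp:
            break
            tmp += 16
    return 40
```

Transformed code:
def op(tmp, gain, m):
    tmp = tmp + (tmp + 0)
    emit(m)
    if m <= tmp:
        return tmp
    log(tmp)
    for m in tmp:
        tmp = process(tmp // tmp)
    if gain > 37:
        tmp = tmp - tmp % 24
    for vals in tmp:
        tmp = tmp + gain
        if 34 == tmp:
            break
    return 40

return 40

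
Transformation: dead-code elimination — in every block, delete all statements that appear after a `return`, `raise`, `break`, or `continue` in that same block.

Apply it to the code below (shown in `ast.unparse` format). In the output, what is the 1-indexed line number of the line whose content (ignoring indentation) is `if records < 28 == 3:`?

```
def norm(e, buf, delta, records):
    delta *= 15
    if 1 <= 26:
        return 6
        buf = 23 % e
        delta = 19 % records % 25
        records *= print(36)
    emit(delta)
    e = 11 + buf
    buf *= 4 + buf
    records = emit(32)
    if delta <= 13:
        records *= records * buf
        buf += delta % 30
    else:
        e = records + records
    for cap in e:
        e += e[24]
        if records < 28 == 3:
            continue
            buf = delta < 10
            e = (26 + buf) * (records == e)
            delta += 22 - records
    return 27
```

16

Transformed code:
def norm(e, buf, delta, records):
    delta *= 15
    if 1 <= 26:
        return 6
    emit(delta)
    e = 11 + buf
    buf *= 4 + buf
    records = emit(32)
    if delta <= 13:
        records *= records * buf
        buf += delta % 30
    else:
        e = records + records
    for cap in e:
        e += e[24]
        if records < 28 == 3:
            continue
    return 27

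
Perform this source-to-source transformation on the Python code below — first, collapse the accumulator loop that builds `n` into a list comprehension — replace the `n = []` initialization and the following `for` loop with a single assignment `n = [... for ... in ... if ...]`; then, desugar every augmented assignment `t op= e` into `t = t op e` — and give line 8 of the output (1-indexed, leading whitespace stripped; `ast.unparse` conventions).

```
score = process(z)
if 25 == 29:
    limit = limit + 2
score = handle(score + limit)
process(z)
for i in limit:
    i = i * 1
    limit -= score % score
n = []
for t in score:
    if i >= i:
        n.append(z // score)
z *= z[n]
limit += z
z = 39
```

limit = limit - score % score

Transformed code:
score = process(z)
if 25 == 29:
    limit = limit + 2
score = handle(score + limit)
process(z)
for i in limit:
    i = i * 1
    limit = limit - score % score
n = [z // score for t in score if i >= i]
z = z * z[n]
limit = limit + z
z = 39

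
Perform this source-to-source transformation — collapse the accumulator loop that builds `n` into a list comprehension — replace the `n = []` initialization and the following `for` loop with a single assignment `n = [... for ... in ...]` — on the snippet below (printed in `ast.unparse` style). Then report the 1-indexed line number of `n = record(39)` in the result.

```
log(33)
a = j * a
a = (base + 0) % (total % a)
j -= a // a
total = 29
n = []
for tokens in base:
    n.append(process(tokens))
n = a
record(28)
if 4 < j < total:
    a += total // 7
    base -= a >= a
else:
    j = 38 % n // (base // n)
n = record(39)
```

14

Transformed code:
log(33)
a = j * a
a = (base + 0) % (total % a)
j -= a // a
total = 29
n = [process(tokens) for tokens in base]
n = a
record(28)
if 4 < j < total:
    a += total // 7
    base -= a >= a
else:
    j = 38 % n // (base // n)
n = record(39)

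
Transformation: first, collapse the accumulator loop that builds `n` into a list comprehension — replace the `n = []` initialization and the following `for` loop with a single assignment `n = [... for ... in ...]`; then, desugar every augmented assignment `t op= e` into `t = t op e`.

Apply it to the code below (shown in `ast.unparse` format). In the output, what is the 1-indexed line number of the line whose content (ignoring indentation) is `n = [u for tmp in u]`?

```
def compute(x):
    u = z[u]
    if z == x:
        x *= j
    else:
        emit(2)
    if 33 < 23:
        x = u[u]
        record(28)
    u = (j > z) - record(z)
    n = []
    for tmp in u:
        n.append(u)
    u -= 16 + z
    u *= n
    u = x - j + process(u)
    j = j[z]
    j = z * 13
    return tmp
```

Transformed code:
def compute(x):
    u = z[u]
    if z == x:
        x = x * j
    else:
        emit(2)
    if 33 < 23:
        x = u[u]
        record(28)
    u = (j > z) - record(z)
    n = [u for tmp in u]
    u = u - (16 + z)
    u = u * n
    u = x - j + process(u)
    j = j[z]
    j = z * 13
    return tmp

11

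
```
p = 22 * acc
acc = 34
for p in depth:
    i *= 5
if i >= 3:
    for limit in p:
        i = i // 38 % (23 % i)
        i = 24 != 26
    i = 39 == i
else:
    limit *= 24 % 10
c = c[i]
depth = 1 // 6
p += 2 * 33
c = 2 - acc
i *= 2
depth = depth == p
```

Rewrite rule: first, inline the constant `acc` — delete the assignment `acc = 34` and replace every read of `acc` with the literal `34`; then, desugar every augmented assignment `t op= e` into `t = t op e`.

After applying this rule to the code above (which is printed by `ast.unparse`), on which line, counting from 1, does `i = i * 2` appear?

Transformed code:
p = 22 * 34
for p in depth:
    i = i * 5
if i >= 3:
    for limit in p:
        i = i // 38 % (23 % i)
        i = 24 != 26
    i = 39 == i
else:
    limit = limit * (24 % 10)
c = c[i]
depth = 1 // 6
p = p + 2 * 33
c = 2 - 34
i = i * 2
depth = depth == p

15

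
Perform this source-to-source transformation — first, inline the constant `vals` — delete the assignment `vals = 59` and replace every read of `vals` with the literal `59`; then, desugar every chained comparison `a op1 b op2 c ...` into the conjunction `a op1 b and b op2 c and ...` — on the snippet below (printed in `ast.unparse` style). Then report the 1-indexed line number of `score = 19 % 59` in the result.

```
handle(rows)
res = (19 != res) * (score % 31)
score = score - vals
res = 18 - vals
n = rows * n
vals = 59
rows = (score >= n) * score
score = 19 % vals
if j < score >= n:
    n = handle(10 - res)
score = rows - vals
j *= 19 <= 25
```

Transformed code:
handle(rows)
res = (19 != res) * (score % 31)
score = score - 59
res = 18 - 59
n = rows * n
rows = (score >= n) * score
score = 19 % 59
if j < score and score >= n:
    n = handle(10 - res)
score = rows - 59
j *= 19 <= 25

7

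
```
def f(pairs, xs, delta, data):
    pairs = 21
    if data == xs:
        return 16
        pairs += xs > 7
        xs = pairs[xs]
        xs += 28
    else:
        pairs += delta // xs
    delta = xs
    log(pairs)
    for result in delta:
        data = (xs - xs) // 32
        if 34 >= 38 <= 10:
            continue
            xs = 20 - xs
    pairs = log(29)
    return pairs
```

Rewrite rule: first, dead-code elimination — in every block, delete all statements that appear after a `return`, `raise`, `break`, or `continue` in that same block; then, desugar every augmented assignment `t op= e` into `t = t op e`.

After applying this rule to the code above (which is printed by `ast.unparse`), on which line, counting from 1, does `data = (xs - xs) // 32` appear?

10

Transformed code:
def f(pairs, xs, delta, data):
    pairs = 21
    if data == xs:
        return 16
    else:
        pairs = pairs + delta // xs
    delta = xs
    log(pairs)
    for result in delta:
        data = (xs - xs) // 32
        if 34 >= 38 <= 10:
            continue
    pairs = log(29)
    return pairs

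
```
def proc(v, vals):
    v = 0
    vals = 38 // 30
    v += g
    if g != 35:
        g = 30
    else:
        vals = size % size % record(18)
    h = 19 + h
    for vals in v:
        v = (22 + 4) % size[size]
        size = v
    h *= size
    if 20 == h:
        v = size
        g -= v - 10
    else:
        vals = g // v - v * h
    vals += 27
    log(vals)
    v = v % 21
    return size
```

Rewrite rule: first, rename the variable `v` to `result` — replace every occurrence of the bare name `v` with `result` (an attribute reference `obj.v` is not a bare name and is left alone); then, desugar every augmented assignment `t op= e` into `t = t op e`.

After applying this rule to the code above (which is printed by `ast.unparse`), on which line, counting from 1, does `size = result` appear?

12

Transformed code:
def proc(result, vals):
    result = 0
    vals = 38 // 30
    result = result + g
    if g != 35:
        g = 30
    else:
        vals = size % size % record(18)
    h = 19 + h
    for vals in result:
        result = (22 + 4) % size[size]
        size = result
    h = h * size
    if 20 == h:
        result = size
        g = g - (result - 10)
    else:
        vals = g // result - result * h
    vals = vals + 27
    log(vals)
    result = result % 21
    return size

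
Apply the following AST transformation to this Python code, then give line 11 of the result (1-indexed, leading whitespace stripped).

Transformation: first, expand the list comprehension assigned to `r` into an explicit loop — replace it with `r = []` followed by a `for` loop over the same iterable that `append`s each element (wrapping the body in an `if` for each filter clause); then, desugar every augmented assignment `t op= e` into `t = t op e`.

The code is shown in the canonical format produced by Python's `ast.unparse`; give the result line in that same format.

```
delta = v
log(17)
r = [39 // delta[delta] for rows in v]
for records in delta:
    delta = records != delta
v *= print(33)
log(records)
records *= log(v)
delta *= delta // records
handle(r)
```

delta = delta * (delta // records)

Transformed code:
delta = v
log(17)
r = []
for rows in v:
    r.append(39 // delta[delta])
for records in delta:
    delta = records != delta
v = v * print(33)
log(records)
records = records * log(v)
delta = delta * (delta // records)
handle(r)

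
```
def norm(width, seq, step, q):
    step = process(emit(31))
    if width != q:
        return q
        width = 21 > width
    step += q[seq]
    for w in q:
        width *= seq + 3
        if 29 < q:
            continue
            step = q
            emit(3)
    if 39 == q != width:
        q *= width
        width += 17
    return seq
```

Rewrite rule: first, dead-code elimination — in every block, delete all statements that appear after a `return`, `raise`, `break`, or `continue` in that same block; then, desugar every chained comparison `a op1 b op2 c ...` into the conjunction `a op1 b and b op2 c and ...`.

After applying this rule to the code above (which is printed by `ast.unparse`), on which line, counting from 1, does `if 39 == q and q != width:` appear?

Transformed code:
def norm(width, seq, step, q):
    step = process(emit(31))
    if width != q:
        return q
    step += q[seq]
    for w in q:
        width *= seq + 3
        if 29 < q:
            continue
    if 39 == q and q != width:
        q *= width
        width += 17
    return seq

10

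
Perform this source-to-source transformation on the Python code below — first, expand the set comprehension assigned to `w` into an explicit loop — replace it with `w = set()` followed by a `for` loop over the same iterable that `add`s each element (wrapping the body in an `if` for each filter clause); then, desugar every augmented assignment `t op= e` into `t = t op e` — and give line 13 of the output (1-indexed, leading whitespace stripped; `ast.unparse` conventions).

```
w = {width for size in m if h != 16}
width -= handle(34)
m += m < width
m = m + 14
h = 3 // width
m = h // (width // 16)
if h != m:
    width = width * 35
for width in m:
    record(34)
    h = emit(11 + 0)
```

Transformed code:
w = set()
for size in m:
    if h != 16:
        w.add(width)
width = width - handle(34)
m = m + (m < width)
m = m + 14
h = 3 // width
m = h // (width // 16)
if h != m:
    width = width * 35
for width in m:
    record(34)
    h = emit(11 + 0)

record(34)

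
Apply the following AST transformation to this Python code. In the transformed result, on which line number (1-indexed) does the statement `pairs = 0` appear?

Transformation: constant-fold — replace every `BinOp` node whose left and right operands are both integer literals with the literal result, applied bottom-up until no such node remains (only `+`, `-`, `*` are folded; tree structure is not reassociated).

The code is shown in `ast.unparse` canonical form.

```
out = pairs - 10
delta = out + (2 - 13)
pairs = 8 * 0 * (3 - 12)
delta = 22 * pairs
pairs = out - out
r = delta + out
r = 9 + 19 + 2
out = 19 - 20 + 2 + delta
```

3

Transformed code:
out = pairs - 10
delta = out + -11
pairs = 0
delta = 22 * pairs
pairs = out - out
r = delta + out
r = 30
out = 1 + delta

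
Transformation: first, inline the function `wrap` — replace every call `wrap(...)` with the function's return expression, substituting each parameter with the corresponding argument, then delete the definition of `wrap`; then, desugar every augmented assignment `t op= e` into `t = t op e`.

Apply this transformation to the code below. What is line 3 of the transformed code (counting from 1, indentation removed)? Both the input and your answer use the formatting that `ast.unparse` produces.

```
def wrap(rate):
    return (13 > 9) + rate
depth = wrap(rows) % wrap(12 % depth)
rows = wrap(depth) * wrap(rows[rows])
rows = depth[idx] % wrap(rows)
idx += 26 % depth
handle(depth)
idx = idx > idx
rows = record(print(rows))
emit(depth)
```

Transformed code:
depth = ((13 > 9) + rows) % ((13 > 9) + 12 % depth)
rows = ((13 > 9) + depth) * ((13 > 9) + rows[rows])
rows = depth[idx] % ((13 > 9) + rows)
idx = idx + 26 % depth
handle(depth)
idx = idx > idx
rows = record(print(rows))
emit(depth)

rows = depth[idx] % ((13 > 9) + rows)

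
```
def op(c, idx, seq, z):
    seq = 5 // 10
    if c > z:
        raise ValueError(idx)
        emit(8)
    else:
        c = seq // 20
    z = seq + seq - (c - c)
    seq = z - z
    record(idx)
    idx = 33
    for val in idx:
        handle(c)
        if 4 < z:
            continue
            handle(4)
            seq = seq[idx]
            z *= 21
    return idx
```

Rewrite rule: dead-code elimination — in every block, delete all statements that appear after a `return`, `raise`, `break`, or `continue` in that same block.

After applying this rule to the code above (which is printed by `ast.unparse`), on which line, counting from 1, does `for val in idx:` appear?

11

Transformed code:
def op(c, idx, seq, z):
    seq = 5 // 10
    if c > z:
        raise ValueError(idx)
    else:
        c = seq // 20
    z = seq + seq - (c - c)
    seq = z - z
    record(idx)
    idx = 33
    for val in idx:
        handle(c)
        if 4 < z:
            continue
    return idx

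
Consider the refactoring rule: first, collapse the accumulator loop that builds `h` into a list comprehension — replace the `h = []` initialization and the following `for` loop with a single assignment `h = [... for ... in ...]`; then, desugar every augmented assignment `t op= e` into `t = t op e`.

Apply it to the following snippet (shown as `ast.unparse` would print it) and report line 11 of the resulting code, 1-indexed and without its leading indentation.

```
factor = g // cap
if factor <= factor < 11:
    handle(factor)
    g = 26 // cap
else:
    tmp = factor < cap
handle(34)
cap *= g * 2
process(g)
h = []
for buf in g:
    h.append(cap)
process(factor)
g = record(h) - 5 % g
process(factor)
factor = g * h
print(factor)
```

Transformed code:
factor = g // cap
if factor <= factor < 11:
    handle(factor)
    g = 26 // cap
else:
    tmp = factor < cap
handle(34)
cap = cap * (g * 2)
process(g)
h = [cap for buf in g]
process(factor)
g = record(h) - 5 % g
process(factor)
factor = g * h
print(factor)

process(factor)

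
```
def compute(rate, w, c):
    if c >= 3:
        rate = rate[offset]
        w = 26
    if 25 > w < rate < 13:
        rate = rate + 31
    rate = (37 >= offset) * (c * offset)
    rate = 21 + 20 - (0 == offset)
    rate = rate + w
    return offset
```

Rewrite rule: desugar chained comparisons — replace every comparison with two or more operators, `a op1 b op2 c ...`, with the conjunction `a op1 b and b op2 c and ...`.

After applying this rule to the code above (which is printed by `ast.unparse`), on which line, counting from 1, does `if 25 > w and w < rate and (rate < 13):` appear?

Transformed code:
def compute(rate, w, c):
    if c >= 3:
        rate = rate[offset]
        w = 26
    if 25 > w and w < rate and (rate < 13):
        rate = rate + 31
    rate = (37 >= offset) * (c * offset)
    rate = 21 + 20 - (0 == offset)
    rate = rate + w
    return offset

5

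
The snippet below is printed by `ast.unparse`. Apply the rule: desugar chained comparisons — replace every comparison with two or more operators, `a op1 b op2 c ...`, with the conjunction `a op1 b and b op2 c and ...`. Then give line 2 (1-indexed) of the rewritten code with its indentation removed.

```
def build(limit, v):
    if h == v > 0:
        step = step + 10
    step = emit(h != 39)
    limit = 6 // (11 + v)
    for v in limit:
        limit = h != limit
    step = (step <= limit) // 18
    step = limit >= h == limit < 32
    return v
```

Transformed code:
def build(limit, v):
    if h == v and v > 0:
        step = step + 10
    step = emit(h != 39)
    limit = 6 // (11 + v)
    for v in limit:
        limit = h != limit
    step = (step <= limit) // 18
    step = limit >= h and h == limit and (limit < 32)
    return v

if h == v and v > 0:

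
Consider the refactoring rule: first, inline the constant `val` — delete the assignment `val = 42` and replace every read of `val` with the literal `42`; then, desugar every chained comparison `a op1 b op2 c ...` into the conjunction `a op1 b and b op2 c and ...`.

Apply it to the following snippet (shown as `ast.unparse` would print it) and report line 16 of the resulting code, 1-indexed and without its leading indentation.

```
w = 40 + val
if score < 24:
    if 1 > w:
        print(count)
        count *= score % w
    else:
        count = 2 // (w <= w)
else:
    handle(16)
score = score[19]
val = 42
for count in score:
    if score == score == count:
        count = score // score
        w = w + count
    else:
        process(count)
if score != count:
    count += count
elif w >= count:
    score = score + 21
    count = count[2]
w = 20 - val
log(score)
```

Transformed code:
w = 40 + 42
if score < 24:
    if 1 > w:
        print(count)
        count *= score % w
    else:
        count = 2 // (w <= w)
else:
    handle(16)
score = score[19]
for count in score:
    if score == score and score == count:
        count = score // score
        w = w + count
    else:
        process(count)
if score != count:
    count += count
elif w >= count:
    score = score + 21
    count = count[2]
w = 20 - 42
log(score)

process(count)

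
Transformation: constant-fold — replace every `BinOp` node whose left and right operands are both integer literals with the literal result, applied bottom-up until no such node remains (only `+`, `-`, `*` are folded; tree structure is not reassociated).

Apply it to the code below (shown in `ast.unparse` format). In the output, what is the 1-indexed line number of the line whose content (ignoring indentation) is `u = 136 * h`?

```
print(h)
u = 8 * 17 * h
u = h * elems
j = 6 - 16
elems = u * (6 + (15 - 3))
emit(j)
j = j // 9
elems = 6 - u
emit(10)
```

Transformed code:
print(h)
u = 136 * h
u = h * elems
j = -10
elems = u * 18
emit(j)
j = j // 9
elems = 6 - u
emit(10)

2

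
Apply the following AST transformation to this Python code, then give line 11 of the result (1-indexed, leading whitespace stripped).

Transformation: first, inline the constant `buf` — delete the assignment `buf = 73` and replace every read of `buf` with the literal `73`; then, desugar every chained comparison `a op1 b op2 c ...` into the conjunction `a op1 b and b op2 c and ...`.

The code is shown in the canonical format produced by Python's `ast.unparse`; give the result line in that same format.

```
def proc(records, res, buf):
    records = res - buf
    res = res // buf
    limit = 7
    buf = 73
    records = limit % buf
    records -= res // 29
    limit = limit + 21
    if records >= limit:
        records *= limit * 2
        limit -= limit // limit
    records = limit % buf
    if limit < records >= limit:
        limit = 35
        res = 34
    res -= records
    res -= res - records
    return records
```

records = limit % 73

Transformed code:
def proc(records, res, buf):
    records = res - 73
    res = res // 73
    limit = 7
    records = limit % 73
    records -= res // 29
    limit = limit + 21
    if records >= limit:
        records *= limit * 2
        limit -= limit // limit
    records = limit % 73
    if limit < records and records >= limit:
        limit = 35
        res = 34
    res -= records
    res -= res - records
    return records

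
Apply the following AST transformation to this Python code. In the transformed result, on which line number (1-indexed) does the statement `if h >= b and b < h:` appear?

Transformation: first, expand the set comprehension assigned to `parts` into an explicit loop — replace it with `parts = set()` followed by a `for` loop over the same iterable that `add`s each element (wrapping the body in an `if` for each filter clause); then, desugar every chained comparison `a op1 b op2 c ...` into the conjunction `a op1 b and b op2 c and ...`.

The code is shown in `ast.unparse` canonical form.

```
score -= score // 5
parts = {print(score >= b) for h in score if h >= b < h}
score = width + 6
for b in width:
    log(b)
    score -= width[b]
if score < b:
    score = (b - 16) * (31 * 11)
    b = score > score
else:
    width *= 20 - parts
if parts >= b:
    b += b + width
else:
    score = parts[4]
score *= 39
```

Transformed code:
score -= score // 5
parts = set()
for h in score:
    if h >= b and b < h:
        parts.add(print(score >= b))
score = width + 6
for b in width:
    log(b)
    score -= width[b]
if score < b:
    score = (b - 16) * (31 * 11)
    b = score > score
else:
    width *= 20 - parts
if parts >= b:
    b += b + width
else:
    score = parts[4]
score *= 39

4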